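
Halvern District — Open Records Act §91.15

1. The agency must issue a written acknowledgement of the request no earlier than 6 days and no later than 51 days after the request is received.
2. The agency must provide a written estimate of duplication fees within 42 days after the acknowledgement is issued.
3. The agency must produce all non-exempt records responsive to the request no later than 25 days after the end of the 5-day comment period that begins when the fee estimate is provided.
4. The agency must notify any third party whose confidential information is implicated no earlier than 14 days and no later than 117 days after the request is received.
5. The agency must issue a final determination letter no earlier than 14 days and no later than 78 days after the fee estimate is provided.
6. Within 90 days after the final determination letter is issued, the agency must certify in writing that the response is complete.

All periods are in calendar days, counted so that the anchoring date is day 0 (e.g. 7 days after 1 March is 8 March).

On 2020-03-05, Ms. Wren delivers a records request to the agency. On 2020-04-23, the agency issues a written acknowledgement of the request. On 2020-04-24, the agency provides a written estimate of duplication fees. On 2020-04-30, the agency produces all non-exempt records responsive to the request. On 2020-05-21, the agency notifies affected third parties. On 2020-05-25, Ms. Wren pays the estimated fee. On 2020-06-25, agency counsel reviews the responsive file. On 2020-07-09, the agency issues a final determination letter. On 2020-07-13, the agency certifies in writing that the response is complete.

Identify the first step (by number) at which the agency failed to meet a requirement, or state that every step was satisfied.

None — every step was satisfied

(1) the permitted window runs from 2020-03-05 + 6 = 2020-03-11 to 2020-03-05 + 51 = 2020-04-25; done 2020-04-23, which is between those dates.
(2) due by 2020-04-23 + 42 days = 2020-06-04; done 2020-04-24 — timely.
(3) due by 2020-04-29 + 25 days = 2020-05-24; 2020-04-30 is within that limit.
(4) the permitted window runs from 2020-03-05 + 14 = 2020-03-19 to 2020-03-05 + 117 = 2020-06-30; 2020-05-21 falls inside that range.
(5) the permitted window runs from 2020-04-24 + 14 = 2020-05-08 to 2020-04-24 + 78 = 2020-07-11; done 2020-07-09 — within the window.
(6) due by 2020-07-09 + 90 days = 2020-10-07; done 2020-07-13 — timely.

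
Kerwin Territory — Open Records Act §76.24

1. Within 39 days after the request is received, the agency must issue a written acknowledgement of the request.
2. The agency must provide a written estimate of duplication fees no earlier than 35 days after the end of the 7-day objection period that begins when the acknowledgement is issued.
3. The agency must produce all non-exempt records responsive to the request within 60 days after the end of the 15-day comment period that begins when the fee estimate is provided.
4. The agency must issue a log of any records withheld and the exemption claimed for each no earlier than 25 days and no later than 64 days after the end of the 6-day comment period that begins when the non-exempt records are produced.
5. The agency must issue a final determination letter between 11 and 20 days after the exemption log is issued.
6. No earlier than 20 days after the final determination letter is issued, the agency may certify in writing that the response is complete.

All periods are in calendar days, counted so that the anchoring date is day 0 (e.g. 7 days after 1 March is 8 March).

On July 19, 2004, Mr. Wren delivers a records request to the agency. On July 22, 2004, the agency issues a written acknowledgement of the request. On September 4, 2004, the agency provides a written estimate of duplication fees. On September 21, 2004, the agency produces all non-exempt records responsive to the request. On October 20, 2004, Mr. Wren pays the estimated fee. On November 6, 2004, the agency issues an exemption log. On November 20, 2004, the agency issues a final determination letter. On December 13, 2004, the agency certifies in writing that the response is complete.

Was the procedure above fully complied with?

Yes

(1) due by July 19, 2004 + 39 days = August 27, 2004; July 22, 2004 is within that limit.
(2) permitted from July 29, 2004 + 35 days = September 2, 2004 onward; September 4, 2004 is on or after that date.
(3) due by September 19, 2004 + 60 days = November 18, 2004; September 21, 2004 is within that limit.
(4) the permitted window runs from September 27, 2004 + 25 = October 22, 2004 to September 27, 2004 + 64 = November 30, 2004; November 6, 2004 falls inside that range.
(5) the permitted window runs from November 6, 2004 + 11 = November 17, 2004 to November 6, 2004 + 20 = November 26, 2004; done November 20, 2004, which is between those dates.
(6) permitted from November 20, 2004 + 20 days = December 10, 2004 onward; done December 13, 2004 — permitted.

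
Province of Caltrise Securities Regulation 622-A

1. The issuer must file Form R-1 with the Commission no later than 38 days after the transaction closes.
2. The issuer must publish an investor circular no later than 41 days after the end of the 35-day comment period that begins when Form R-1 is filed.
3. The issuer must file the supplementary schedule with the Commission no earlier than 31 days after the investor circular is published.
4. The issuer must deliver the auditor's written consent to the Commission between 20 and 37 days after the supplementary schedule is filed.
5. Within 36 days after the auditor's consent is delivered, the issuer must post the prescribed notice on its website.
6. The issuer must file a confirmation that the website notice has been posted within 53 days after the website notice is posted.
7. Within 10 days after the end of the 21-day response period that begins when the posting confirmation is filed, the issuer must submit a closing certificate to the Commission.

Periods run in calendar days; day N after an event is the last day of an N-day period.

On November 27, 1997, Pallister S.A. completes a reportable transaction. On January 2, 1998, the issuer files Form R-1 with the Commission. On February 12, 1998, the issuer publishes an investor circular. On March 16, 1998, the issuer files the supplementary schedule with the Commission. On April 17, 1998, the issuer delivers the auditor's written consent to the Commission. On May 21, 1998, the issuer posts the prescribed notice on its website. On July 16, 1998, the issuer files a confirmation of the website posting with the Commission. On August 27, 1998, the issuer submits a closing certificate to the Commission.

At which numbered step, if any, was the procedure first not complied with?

(1) due by November 27, 1997 + 38 days = January 4, 1998; completed January 2, 1998, before the deadline.
(2) due by February 6, 1998 + 41 days = March 19, 1998; completed February 12, 1998, before the deadline.
(3) permitted from February 12, 1998 + 31 days = March 15, 1998 onward; done March 16, 1998 — permitted.
(4) the permitted window runs from March 16, 1998 + 20 = April 5, 1998 to March 16, 1998 + 37 = April 22, 1998; done April 17, 1998, which is between those dates.
(5) due by April 17, 1998 + 36 days = May 23, 1998; May 21, 1998 is within that limit.
(6) due by May 21, 1998 + 53 days = July 13, 1998; July 16, 1998 misses that deadline by 3 days.
The procedure was therefore not followed at step 6.

Step 6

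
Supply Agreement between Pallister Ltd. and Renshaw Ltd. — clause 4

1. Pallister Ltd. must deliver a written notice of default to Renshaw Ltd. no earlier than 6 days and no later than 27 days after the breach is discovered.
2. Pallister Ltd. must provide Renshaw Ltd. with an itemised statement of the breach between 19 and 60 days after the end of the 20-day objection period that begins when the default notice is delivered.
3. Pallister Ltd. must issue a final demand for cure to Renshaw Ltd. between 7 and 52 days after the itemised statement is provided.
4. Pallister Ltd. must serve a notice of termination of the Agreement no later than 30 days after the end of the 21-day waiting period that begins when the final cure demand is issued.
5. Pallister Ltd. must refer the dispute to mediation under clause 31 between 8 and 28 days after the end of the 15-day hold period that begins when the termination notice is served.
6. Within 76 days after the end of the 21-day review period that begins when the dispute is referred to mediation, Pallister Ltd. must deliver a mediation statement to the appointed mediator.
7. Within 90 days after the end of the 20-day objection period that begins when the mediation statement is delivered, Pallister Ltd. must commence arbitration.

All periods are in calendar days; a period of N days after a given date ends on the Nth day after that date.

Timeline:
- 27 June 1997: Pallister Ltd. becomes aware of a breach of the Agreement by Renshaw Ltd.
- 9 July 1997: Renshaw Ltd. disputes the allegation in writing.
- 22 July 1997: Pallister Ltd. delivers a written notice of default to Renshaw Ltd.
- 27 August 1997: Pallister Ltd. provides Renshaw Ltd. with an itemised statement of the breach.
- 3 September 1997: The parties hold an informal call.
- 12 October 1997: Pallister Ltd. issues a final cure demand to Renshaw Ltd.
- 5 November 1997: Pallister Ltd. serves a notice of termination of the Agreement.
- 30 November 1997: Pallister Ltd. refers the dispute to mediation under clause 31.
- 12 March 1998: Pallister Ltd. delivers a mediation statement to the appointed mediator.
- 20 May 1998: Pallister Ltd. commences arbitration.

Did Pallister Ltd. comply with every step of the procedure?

Step 1 — 6 and 27 days from 27 June 1997 (when the breach is discovered) are 3 July 1997 and 24 July 1997 respectively; done 22 July 1997, which is between those dates.
Step 2 — 19 and 60 days from 11 August 1997 (end of the 20-day objection period, which began when the default notice is delivered on 22 July 1997) are 30 August 1997 and 10 October 1997 respectively; 27 August 1997 is 3 days too early.
The procedure was therefore not followed at step 2.

No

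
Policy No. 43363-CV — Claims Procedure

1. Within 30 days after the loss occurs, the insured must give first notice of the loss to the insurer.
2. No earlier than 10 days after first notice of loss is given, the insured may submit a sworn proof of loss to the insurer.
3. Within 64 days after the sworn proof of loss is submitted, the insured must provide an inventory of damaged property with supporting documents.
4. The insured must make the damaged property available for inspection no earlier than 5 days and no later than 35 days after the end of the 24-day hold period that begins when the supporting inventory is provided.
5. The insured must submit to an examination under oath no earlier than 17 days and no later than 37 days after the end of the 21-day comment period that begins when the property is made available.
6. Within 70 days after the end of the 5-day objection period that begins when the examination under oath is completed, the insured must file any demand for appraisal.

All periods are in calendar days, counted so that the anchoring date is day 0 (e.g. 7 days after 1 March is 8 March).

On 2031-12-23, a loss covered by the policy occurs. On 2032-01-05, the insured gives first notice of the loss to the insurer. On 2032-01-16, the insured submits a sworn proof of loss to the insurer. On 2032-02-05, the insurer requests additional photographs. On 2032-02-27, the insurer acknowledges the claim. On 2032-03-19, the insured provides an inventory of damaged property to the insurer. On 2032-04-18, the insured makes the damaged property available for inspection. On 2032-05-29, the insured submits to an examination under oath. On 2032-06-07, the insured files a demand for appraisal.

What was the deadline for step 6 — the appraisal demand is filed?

The examination under oath is completed on 2032-05-29; the 5-day objection period therefore ends 2032-06-03, and step 6 runs from that date. 70 days after 2032-06-03 is 2032-08-12.

2032-08-12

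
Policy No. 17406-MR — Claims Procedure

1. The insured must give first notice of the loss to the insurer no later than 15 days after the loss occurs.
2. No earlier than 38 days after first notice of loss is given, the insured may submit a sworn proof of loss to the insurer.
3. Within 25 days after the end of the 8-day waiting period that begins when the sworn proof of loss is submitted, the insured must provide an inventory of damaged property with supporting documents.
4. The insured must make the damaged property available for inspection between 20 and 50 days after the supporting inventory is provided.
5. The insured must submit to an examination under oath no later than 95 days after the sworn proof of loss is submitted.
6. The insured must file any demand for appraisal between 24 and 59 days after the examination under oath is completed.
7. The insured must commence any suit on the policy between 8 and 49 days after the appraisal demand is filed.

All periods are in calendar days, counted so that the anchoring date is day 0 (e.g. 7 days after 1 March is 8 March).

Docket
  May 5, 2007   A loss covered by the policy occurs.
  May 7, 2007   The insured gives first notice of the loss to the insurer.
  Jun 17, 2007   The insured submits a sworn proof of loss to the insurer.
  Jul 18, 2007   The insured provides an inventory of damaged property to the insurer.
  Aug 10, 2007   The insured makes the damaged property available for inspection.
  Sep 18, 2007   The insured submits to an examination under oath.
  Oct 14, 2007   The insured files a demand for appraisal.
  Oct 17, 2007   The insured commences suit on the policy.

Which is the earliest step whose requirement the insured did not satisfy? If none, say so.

Step 1 — counting 15 days from May 5, 2007 (when the loss occurs) gives a deadline of May 20, 2007; completed May 7, 2007, before the deadline.
Step 2 — must wait 38 days from May 7, 2007 (when first notice of loss is given), so not before Jun 14, 2007; done Jun 17, 2007, after the minimum wait.
Step 3 — counting 25 days from Jun 25, 2007 (end of the 8-day waiting period, which began when the sworn proof of loss is submitted on Jun 17, 2007) gives a deadline of Jul 20, 2007; completed Jul 18, 2007, before the deadline.
Step 4 — 20 and 50 days from Jul 18, 2007 (when the supporting inventory is provided) are Aug 7, 2007 and Sep 6, 2007 respectively; Aug 10, 2007 falls inside that range.
Step 5 — counting 95 days from Jun 17, 2007 (when the sworn proof of loss is submitted) gives a deadline of Sep 20, 2007; completed Sep 18, 2007, before the deadline.
Step 6 — 24 and 59 days from Sep 18, 2007 (when the examination under oath is completed) are Oct 12, 2007 and Nov 16, 2007 respectively; done Oct 14, 2007 — within the window.
Step 7 — 8 and 49 days from Oct 14, 2007 (when the appraisal demand is filed) are Oct 22, 2007 and Dec 2, 2007 respectively; Oct 17, 2007 is 5 days too early.
No need to go further; step 7 was not satisfied.

Step 7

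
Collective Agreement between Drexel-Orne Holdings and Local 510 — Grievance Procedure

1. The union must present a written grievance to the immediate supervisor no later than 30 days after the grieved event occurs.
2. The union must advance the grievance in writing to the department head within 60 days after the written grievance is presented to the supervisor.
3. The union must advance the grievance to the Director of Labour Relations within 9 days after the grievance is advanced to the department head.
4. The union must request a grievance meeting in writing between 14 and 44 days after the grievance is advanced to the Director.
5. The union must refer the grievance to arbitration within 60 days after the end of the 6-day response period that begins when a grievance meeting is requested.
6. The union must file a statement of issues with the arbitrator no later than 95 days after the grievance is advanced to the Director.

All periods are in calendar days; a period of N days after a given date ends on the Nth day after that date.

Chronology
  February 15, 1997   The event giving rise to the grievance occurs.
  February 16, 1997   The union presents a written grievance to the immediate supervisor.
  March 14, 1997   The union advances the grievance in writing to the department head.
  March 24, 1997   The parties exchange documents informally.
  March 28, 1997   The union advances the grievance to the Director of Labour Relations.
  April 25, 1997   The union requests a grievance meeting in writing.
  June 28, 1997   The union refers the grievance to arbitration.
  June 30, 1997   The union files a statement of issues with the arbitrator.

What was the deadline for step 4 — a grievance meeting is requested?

Step 4 runs from March 28, 1997, when the grievance is advanced to the Director. The window is 14–44 days after March 28, 1997; it closes on May 11, 1997.

May 11, 1997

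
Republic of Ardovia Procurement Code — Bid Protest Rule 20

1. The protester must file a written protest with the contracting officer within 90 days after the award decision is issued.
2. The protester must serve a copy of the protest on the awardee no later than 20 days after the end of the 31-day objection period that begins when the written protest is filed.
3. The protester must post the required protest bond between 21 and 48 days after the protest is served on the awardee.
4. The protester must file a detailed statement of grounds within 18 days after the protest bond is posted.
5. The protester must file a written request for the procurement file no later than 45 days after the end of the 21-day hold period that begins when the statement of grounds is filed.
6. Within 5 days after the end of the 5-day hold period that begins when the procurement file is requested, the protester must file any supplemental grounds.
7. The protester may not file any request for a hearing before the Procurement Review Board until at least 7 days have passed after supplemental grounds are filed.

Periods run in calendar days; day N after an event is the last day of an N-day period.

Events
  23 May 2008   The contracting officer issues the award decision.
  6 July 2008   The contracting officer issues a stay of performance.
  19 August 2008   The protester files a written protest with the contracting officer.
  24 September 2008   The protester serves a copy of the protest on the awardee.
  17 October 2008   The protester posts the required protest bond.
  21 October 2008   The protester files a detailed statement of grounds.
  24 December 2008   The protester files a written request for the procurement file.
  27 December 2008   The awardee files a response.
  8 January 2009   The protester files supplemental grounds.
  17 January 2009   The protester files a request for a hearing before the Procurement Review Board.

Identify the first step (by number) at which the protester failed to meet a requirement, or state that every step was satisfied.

(1) due by 23 May 2008 + 90 days = 21 August 2008; done 19 August 2008 — timely.
(2) due by 19 September 2008 + 20 days = 9 October 2008; 24 September 2008 is within that limit.
(3) the permitted window runs from 24 September 2008 + 21 = 15 October 2008 to 24 September 2008 + 48 = 11 November 2008; 17 October 2008 falls inside that range.
(4) due by 17 October 2008 + 18 days = 4 November 2008; completed 21 October 2008, before the deadline.
(5) due by 11 November 2008 + 45 days = 26 December 2008; completed 24 December 2008, before the deadline.
(6) due by 29 December 2008 + 5 days = 3 January 2009; 8 January 2009 misses that deadline by 5 days.

Step 6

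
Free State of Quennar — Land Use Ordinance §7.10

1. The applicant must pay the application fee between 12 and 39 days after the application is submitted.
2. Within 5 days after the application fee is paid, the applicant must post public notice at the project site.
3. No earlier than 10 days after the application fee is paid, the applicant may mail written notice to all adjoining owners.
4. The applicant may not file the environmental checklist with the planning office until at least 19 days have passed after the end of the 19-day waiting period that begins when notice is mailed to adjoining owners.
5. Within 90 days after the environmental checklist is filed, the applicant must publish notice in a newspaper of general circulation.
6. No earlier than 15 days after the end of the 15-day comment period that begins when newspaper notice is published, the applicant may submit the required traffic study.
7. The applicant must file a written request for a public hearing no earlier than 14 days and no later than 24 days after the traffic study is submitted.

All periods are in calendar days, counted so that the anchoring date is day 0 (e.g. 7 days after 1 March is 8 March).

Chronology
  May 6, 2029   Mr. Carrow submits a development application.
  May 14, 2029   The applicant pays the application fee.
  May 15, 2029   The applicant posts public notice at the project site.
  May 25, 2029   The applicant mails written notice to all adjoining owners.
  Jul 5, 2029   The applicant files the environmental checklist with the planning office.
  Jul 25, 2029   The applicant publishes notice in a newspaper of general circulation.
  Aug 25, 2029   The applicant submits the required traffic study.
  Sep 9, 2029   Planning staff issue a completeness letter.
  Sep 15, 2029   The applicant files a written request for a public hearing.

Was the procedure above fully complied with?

(1) the permitted window runs from May 6, 2029 + 12 = May 18, 2029 to May 6, 2029 + 39 = Jun 14, 2029; done May 14, 2029 — 4 days before the window opened.
The analysis stops there.

No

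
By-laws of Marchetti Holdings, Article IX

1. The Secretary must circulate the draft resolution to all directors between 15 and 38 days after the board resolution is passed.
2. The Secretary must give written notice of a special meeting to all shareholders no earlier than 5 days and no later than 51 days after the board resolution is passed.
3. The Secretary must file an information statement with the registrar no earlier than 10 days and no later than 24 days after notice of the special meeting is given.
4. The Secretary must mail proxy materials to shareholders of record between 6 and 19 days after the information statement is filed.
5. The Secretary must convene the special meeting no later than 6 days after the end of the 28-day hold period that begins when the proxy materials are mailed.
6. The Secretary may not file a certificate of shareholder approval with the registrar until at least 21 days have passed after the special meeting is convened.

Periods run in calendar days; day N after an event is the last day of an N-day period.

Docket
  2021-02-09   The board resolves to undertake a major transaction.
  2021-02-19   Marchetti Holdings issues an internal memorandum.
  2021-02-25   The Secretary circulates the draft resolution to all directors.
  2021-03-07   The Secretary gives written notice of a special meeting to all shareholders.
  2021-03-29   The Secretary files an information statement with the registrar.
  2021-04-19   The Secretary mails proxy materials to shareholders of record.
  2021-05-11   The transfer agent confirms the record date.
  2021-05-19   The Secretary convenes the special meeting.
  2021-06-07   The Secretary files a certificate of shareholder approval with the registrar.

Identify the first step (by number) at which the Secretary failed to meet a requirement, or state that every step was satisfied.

(1) the permitted window runs from 2021-02-09 + 15 = 2021-02-24 to 2021-02-09 + 38 = 2021-03-19; done 2021-02-25, which is between those dates.
(2) the permitted window runs from 2021-02-09 + 5 = 2021-02-14 to 2021-02-09 + 51 = 2021-04-01; done 2021-03-07 — within the window.
(3) the permitted window runs from 2021-03-07 + 10 = 2021-03-17 to 2021-03-07 + 24 = 2021-03-31; 2021-03-29 falls inside that range.
(4) the permitted window runs from 2021-03-29 + 6 = 2021-04-04 to 2021-03-29 + 19 = 2021-04-17; done 2021-04-19 — 2 days after the window closed.
Later steps need not be reached.

Step 4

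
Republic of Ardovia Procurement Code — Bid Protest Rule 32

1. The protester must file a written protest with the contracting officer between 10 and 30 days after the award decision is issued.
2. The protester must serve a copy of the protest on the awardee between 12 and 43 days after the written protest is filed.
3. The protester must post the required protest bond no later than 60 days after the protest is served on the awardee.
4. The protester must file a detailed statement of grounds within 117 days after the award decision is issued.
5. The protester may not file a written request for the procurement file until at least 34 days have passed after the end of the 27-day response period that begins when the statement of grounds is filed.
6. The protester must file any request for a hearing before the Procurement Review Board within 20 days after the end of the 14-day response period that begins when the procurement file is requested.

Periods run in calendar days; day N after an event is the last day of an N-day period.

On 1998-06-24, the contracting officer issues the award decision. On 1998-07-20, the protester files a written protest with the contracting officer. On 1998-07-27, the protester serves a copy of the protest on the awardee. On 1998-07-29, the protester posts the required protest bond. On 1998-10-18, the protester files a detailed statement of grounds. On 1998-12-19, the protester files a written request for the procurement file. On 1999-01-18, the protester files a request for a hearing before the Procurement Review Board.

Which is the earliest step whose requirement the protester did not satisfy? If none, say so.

Step 1: the window is 10–30 days after 1998-06-24 (when the award decision is issued), so 1998-07-04 through 1998-07-24; done 1998-07-20 — within the window.
Step 2: the window is 12–43 days after 1998-07-20 (when the written protest is filed), so 1998-08-01 through 1998-09-01; 1998-07-27 is 5 days too early.

Step 2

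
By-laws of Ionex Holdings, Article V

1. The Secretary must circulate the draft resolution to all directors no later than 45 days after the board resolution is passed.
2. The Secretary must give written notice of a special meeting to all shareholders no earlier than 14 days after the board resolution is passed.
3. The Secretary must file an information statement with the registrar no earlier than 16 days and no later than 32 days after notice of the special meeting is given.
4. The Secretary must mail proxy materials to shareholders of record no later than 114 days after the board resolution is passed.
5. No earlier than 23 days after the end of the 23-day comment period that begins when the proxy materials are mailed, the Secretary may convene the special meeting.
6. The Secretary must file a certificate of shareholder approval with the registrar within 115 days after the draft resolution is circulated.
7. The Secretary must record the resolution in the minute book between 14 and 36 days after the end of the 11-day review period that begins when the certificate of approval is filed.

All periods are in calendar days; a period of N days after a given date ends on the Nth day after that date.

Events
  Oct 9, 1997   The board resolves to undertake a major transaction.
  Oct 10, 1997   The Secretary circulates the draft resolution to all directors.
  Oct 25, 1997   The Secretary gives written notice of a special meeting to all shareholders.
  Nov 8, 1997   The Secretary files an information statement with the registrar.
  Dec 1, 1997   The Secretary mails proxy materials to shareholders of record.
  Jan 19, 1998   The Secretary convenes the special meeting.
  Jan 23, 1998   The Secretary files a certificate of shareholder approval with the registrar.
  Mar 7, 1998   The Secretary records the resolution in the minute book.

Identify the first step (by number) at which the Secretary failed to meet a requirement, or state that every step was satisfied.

(1) due by Oct 9, 1997 + 45 days = Nov 23, 1997; Oct 10, 1997 is within that limit.
(2) permitted from Oct 9, 1997 + 14 days = Oct 23, 1997 onward; done Oct 25, 1997, after the minimum wait.
(3) the permitted window runs from Oct 25, 1997 + 16 = Nov 10, 1997 to Oct 25, 1997 + 32 = Nov 26, 1997; Nov 8, 1997 is 2 days too early.

Step 3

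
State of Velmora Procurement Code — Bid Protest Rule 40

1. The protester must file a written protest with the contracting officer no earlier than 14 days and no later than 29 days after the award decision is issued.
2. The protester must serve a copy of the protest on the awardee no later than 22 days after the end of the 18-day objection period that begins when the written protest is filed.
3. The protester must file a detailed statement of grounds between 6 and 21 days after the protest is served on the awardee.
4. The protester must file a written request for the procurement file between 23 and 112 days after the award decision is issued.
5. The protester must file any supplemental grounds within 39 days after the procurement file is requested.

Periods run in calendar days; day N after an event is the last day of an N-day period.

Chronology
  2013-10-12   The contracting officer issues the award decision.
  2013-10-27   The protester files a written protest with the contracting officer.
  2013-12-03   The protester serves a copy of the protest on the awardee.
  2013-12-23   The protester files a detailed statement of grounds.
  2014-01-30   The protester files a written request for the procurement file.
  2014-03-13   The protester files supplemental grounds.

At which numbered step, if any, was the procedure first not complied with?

Step 1: the window is 14–29 days after 2013-10-12 (when the award decision is issued), so 2013-10-26 through 2013-11-10; done 2013-10-27 — within the window.
Step 2: 22 days after 2013-11-14 (end of the 18-day objection period, which began when the written protest is filed on 2013-10-27) is 2013-12-06; 2013-12-03 is within that limit.
Step 3: the window is 6–21 days after 2013-12-03 (when the protest is served on the awardee), so 2013-12-09 through 2013-12-24; 2013-12-23 falls inside that range.
Step 4: the window is 23–112 days after 2013-10-12 (when the award decision is issued), so 2013-11-04 through 2014-02-01; done 2014-01-30, which is between those dates.
Step 5: 39 days after 2014-01-30 (when the procurement file is requested) is 2014-03-10; not done until 2014-03-13, 3 days after the deadline.
Later steps need not be reached.

Step 5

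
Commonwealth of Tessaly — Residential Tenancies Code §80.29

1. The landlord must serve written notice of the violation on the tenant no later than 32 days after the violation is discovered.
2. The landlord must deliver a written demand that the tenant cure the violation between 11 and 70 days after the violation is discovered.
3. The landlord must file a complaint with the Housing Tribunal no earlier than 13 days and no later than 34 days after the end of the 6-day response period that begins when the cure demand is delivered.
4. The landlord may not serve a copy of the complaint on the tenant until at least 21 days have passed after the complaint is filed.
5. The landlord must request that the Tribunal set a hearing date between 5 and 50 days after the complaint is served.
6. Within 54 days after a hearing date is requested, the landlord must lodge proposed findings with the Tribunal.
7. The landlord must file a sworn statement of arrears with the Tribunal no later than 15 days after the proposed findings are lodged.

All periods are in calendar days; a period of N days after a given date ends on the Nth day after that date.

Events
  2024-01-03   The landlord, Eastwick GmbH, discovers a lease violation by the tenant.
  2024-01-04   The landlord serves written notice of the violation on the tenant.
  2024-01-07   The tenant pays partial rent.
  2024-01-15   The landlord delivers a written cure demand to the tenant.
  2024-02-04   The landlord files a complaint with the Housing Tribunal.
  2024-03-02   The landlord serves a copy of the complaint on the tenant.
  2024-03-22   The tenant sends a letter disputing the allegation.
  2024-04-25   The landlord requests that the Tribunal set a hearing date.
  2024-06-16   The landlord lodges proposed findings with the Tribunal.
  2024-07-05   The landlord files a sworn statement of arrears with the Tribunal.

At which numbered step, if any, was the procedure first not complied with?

(1) due by 2024-01-03 + 32 days = 2024-02-04; 2024-01-04 is within that limit.
(2) the permitted window runs from 2024-01-03 + 11 = 2024-01-14 to 2024-01-03 + 70 = 2024-03-13; 2024-01-15 falls inside that range.
(3) the permitted window runs from 2024-01-21 + 13 = 2024-02-03 to 2024-01-21 + 34 = 2024-02-24; done 2024-02-04 — within the window.
(4) permitted from 2024-02-04 + 21 days = 2024-02-25 onward; done 2024-03-02, after the minimum wait.
(5) the permitted window runs from 2024-03-02 + 5 = 2024-03-07 to 2024-03-02 + 50 = 2024-04-21; done 2024-04-25 — 4 days after the window closed.

Step 5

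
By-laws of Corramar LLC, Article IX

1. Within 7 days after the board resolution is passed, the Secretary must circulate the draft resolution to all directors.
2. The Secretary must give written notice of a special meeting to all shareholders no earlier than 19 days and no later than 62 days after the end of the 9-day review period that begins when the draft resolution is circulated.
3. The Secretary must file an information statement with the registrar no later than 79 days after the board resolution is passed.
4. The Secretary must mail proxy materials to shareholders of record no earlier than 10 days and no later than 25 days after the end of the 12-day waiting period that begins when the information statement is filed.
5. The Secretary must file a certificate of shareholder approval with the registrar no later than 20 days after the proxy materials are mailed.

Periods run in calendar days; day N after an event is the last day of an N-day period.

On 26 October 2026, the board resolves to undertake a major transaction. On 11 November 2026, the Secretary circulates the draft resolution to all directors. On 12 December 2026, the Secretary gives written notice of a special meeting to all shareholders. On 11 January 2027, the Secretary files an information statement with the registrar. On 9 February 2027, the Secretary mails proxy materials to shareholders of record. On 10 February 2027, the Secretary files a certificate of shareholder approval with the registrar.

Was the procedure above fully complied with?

No

Step 1 — counting 7 days from 26 October 2026 (when the board resolution is passed) gives a deadline of 2 November 2026; done 11 November 2026 — 9 days late.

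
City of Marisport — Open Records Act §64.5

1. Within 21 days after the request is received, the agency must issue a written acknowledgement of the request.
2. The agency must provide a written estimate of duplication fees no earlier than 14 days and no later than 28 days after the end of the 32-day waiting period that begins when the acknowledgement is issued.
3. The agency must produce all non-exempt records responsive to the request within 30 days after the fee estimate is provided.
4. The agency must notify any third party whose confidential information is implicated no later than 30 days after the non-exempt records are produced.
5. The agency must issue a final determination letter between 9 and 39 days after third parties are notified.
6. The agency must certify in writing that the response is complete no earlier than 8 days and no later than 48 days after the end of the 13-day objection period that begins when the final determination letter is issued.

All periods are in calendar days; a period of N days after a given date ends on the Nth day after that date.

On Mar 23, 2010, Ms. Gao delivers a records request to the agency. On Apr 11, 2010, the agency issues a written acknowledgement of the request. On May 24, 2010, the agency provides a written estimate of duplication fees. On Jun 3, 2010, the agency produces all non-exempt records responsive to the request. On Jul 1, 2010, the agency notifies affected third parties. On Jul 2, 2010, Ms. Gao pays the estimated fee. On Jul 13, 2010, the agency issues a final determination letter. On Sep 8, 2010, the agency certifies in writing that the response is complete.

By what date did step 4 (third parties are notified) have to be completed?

Step 4 runs from Jun 3, 2010, when the non-exempt records are produced. 30 days after Jun 3, 2010 is Jul 3, 2010.

Jul 3, 2010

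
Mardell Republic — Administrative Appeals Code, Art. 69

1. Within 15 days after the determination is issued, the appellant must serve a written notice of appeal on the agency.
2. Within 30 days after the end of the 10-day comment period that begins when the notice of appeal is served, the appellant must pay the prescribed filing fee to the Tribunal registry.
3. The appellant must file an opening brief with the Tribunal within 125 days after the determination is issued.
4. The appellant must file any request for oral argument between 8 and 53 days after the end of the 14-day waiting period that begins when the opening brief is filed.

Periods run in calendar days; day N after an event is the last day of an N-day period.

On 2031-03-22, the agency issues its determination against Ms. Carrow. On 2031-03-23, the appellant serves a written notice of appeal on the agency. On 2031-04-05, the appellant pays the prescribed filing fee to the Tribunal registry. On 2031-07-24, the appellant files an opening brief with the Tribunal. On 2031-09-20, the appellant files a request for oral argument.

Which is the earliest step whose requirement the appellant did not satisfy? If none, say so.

None — every step was satisfied

Step 1 — counting 15 days from 2031-03-22 (when the determination is issued) gives a deadline of 2031-04-06; 2031-03-23 is within that limit.
Step 2 — counting 30 days from 2031-04-02 (end of the 10-day comment period, which began when the notice of appeal is served on 2031-03-23) gives a deadline of 2031-05-02; done 2031-04-05 — timely.
Step 3 — counting 125 days from 2031-03-22 (when the determination is issued) gives a deadline of 2031-07-25; done 2031-07-24 — timely.
Step 4 — 8 and 53 days from 2031-08-07 (end of the 14-day waiting period, which began when the opening brief is filed on 2031-07-24) are 2031-08-15 and 2031-09-29 respectively; done 2031-09-20 — within the window.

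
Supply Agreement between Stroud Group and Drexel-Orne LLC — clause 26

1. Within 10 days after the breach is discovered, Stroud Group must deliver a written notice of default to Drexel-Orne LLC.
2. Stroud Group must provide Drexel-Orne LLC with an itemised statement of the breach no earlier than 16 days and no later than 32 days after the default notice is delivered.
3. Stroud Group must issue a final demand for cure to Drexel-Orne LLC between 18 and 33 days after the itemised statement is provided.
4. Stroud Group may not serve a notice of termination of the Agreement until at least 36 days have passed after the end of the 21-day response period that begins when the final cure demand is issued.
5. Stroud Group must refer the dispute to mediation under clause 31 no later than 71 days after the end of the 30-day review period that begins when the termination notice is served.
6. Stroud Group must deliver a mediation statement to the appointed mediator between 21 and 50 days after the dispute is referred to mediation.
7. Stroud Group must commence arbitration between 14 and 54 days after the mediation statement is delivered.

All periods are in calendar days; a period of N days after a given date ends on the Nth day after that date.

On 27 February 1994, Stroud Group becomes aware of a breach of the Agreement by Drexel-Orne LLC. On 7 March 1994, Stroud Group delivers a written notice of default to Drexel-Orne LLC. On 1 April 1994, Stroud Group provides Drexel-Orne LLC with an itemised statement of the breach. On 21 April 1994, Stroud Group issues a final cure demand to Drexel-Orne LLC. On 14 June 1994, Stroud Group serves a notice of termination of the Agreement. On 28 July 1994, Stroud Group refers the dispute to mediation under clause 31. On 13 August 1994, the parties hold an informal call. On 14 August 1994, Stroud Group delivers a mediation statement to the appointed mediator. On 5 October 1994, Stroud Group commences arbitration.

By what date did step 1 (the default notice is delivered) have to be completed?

Step 1 runs from 27 February 1994, when the breach is discovered. 10 days after 27 February 1994 is 9 March 1994.

9 March 1994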